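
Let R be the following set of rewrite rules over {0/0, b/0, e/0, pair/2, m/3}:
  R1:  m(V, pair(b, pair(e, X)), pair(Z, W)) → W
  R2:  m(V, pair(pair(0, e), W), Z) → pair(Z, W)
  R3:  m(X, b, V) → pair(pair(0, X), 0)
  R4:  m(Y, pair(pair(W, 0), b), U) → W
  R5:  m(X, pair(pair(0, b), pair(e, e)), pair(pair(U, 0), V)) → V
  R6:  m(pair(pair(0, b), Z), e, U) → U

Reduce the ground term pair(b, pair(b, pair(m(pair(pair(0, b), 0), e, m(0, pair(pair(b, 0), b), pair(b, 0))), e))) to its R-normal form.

pair(b, pair(b, pair(b, e)))

1. pair(b, pair(b, pair(m(pair(pair(0, b), 0), e, m(0, pair(pair(b, 0), b), pair(b, 0))), e)))  →  pair(b, pair(b, pair(m(0, pair(pair(b, 0), b), pair(b, 0)), e)))   [R6 at 2.2.1]
2. pair(b, pair(b, pair(m(0, pair(pair(b, 0), b), pair(b, 0)), e)))  →  pair(b, pair(b, pair(b, e)))   [R4 at 2.2.1]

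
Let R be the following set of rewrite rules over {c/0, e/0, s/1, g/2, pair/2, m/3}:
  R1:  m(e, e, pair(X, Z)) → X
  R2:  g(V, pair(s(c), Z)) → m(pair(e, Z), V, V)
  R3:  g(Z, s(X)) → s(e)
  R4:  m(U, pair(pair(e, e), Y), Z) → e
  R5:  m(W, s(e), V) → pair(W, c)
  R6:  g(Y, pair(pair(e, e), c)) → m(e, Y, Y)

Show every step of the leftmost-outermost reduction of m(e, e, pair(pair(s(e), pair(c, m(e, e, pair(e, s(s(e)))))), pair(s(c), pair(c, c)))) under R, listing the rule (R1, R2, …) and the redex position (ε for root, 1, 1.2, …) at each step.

pair(s(e), pair(c, e))

1. m(e, e, pair(pair(s(e), pair(c, m(e, e, pair(e, s(s(e)))))), pair(s(c), pair(c, c))))  →  pair(s(e), pair(c, m(e, e, pair(e, s(s(e))))))   [R1 at ε]
2. pair(s(e), pair(c, m(e, e, pair(e, s(s(e))))))  →  pair(s(e), pair(c, e))   [R1 at 2.2]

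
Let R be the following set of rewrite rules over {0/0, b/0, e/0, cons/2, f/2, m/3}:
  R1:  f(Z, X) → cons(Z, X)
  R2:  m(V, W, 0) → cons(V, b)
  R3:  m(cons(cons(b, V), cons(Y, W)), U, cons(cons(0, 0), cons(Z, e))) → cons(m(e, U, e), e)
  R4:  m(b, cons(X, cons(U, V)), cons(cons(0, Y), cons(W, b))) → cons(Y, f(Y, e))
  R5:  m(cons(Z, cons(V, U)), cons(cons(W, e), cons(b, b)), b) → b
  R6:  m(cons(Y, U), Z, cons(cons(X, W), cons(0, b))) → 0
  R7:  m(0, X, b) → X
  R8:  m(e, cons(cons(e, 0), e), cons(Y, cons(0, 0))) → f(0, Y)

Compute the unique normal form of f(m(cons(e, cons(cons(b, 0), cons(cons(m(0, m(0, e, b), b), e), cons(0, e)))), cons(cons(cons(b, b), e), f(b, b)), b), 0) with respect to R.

1. f(m(cons(e, cons(cons(b, 0), cons(cons(m(0, m(0, e, b), b), e), cons(0, e)))), cons(cons(cons(b, b), e), f(b, b)), b), 0)  →  cons(m(cons(e, cons(cons(b, 0), cons(cons(m(0, m(0, e, b), b), e), cons(0, e)))), cons(cons(cons(b, b), e), f(b, b)), b), 0)   [R1 at ε]
2. cons(m(cons(e, cons(cons(b, 0), cons(cons(m(0, m(0, e, b), b), e), cons(0, e)))), cons(cons(cons(b, b), e), f(b, b)), b), 0)  →  cons(m(cons(e, cons(cons(b, 0), cons(cons(m(0, e, b), e), cons(0, e)))), cons(cons(cons(b, b), e), f(b, b)), b), 0)   [R7 at 1.1.2.2.1.1]
3. cons(m(cons(e, cons(cons(b, 0), cons(cons(m(0, e, b), e), cons(0, e)))), cons(cons(cons(b, b), e), f(b, b)), b), 0)  →  cons(m(cons(e, cons(cons(b, 0), cons(cons(e, e), cons(0, e)))), cons(cons(cons(b, b), e), f(b, b)), b), 0)   [R7 at 1.1.2.2.1.1]
4. cons(m(cons(e, cons(cons(b, 0), cons(cons(e, e), cons(0, e)))), cons(cons(cons(b, b), e), f(b, b)), b), 0)  →  cons(m(cons(e, cons(cons(b, 0), cons(cons(e, e), cons(0, e)))), cons(cons(cons(b, b), e), cons(b, b)), b), 0)   [R1 at 1.2.2]
5. cons(m(cons(e, cons(cons(b, 0), cons(cons(e, e), cons(0, e)))), cons(cons(cons(b, b), e), cons(b, b)), b), 0)  →  cons(b, 0)   [R5 at 1]

cons(b, 0)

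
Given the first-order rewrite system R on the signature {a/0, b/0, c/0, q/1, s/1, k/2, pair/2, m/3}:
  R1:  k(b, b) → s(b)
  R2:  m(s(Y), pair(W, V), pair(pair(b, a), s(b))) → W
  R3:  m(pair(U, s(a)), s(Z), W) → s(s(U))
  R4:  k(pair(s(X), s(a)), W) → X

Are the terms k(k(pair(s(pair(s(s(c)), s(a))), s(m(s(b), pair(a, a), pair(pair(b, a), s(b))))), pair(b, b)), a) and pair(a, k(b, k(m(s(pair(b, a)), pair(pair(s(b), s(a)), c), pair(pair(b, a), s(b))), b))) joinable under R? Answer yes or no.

no — NF(t₁) = s(c), NF(t₂) = pair(a, s(b))

Reduce t₁ = k(k(pair(s(pair(s(s(c)), s(a))), s(m(s(b), pair(a, a), pair(pair(b, a), s(b))))), pair(b, b)), a):
1. k(k(pair(s(pair(s(s(c)), s(a))), s(m(s(b), pair(a, a), pair(pair(b, a), s(b))))), pair(b, b)), a)  →  k(k(pair(s(pair(s(s(c)), s(a))), s(a)), pair(b, b)), a)   [R2 at 1.1.2.1]
2. k(k(pair(s(pair(s(s(c)), s(a))), s(a)), pair(b, b)), a)  →  k(pair(s(s(c)), s(a)), a)   [R4 at 1]
3. k(pair(s(s(c)), s(a)), a)  →  s(c)   [R4 at ε]

Reduce t₂ = pair(a, k(b, k(m(s(pair(b, a)), pair(pair(s(b), s(a)), c), pair(pair(b, a), s(b))), b))):
1. pair(a, k(b, k(m(s(pair(b, a)), pair(pair(s(b), s(a)), c), pair(pair(b, a), s(b))), b)))  →  pair(a, k(b, k(pair(s(b), s(a)), b)))   [R2 at 2.2.1]
2. pair(a, k(b, k(pair(s(b), s(a)), b)))  →  pair(a, k(b, b))   [R4 at 2.2]
3. pair(a, k(b, b))  →  pair(a, s(b))   [R1 at 2]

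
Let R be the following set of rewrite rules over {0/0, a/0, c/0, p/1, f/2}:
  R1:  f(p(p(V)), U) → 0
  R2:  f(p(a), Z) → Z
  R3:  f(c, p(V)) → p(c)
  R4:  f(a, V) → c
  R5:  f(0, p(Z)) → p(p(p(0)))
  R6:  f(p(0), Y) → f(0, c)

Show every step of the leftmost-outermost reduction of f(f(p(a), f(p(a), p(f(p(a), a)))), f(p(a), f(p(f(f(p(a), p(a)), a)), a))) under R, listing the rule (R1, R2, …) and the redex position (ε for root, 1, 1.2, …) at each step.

a

1. f(f(p(a), f(p(a), p(f(p(a), a)))), f(p(a), f(p(f(f(p(a), p(a)), a)), a)))  →  f(f(p(a), p(f(p(a), a))), f(p(a), f(p(f(f(p(a), p(a)), a)), a)))   [R2 at 1]
2. f(f(p(a), p(f(p(a), a))), f(p(a), f(p(f(f(p(a), p(a)), a)), a)))  →  f(p(f(p(a), a)), f(p(a), f(p(f(f(p(a), p(a)), a)), a)))   [R2 at 1]
3. f(p(f(p(a), a)), f(p(a), f(p(f(f(p(a), p(a)), a)), a)))  →  f(p(a), f(p(a), f(p(f(f(p(a), p(a)), a)), a)))   [R2 at 1.1]
4. f(p(a), f(p(a), f(p(f(f(p(a), p(a)), a)), a)))  →  f(p(a), f(p(f(f(p(a), p(a)), a)), a))   [R2 at ε]
5. f(p(a), f(p(f(f(p(a), p(a)), a)), a))  →  f(p(f(f(p(a), p(a)), a)), a)   [R2 at ε]
6. f(p(f(f(p(a), p(a)), a)), a)  →  f(p(f(p(a), a)), a)   [R2 at 1.1.1]
7. f(p(f(p(a), a)), a)  →  f(p(a), a)   [R2 at 1.1]
8. f(p(a), a)  →  a   [R2 at ε]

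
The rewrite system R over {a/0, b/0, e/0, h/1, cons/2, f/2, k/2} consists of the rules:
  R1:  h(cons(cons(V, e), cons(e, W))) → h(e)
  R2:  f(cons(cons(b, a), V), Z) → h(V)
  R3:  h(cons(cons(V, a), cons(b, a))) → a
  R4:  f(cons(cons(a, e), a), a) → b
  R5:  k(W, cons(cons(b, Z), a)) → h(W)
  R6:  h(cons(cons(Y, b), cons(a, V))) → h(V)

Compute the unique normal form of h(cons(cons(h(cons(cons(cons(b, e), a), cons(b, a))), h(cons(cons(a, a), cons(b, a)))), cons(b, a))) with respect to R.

a

1. h(cons(cons(h(cons(cons(cons(b, e), a), cons(b, a))), h(cons(cons(a, a), cons(b, a)))), cons(b, a)))  →  h(cons(cons(a, h(cons(cons(a, a), cons(b, a)))), cons(b, a)))   [R3 at 1.1.1]
2. h(cons(cons(a, h(cons(cons(a, a), cons(b, a)))), cons(b, a)))  →  h(cons(cons(a, a), cons(b, a)))   [R3 at 1.1.2]
3. h(cons(cons(a, a), cons(b, a)))  →  a   [R3 at ε]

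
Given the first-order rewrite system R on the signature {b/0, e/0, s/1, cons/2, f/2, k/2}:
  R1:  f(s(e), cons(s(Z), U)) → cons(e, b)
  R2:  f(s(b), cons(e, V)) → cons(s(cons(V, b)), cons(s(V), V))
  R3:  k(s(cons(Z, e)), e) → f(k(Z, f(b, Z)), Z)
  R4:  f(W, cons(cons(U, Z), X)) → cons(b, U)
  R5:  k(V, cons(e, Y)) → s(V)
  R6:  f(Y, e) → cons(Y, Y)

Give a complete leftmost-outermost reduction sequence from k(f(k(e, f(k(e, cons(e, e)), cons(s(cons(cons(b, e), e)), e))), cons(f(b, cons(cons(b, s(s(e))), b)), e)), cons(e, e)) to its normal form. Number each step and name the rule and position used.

1. k(f(k(e, f(k(e, cons(e, e)), cons(s(cons(cons(b, e), e)), e))), cons(f(b, cons(cons(b, s(s(e))), b)), e)), cons(e, e))  →  s(f(k(e, f(k(e, cons(e, e)), cons(s(cons(cons(b, e), e)), e))), cons(f(b, cons(cons(b, s(s(e))), b)), e)))   [R5 at ε]
2. s(f(k(e, f(k(e, cons(e, e)), cons(s(cons(cons(b, e), e)), e))), cons(f(b, cons(cons(b, s(s(e))), b)), e)))  →  s(f(k(e, f(s(e), cons(s(cons(cons(b, e), e)), e))), cons(f(b, cons(cons(b, s(s(e))), b)), e)))   [R5 at 1.1.2.1]
3. s(f(k(e, f(s(e), cons(s(cons(cons(b, e), e)), e))), cons(f(b, cons(cons(b, s(s(e))), b)), e)))  →  s(f(k(e, cons(e, b)), cons(f(b, cons(cons(b, s(s(e))), b)), e)))   [R1 at 1.1.2]
4. s(f(k(e, cons(e, b)), cons(f(b, cons(cons(b, s(s(e))), b)), e)))  →  s(f(s(e), cons(f(b, cons(cons(b, s(s(e))), b)), e)))   [R5 at 1.1]
5. s(f(s(e), cons(f(b, cons(cons(b, s(s(e))), b)), e)))  →  s(f(s(e), cons(cons(b, b), e)))   [R4 at 1.2.1]
6. s(f(s(e), cons(cons(b, b), e)))  →  s(cons(b, b))   [R4 at 1]

s(cons(b, b))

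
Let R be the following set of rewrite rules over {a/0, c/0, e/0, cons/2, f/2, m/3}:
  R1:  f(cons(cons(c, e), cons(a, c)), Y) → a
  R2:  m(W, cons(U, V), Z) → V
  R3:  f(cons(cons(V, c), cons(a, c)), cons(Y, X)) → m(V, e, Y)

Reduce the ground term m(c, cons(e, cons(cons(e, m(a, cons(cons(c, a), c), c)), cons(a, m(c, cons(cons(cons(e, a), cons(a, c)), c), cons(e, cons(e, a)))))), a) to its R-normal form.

cons(cons(e, c), cons(a, c))

1. m(c, cons(e, cons(cons(e, m(a, cons(cons(c, a), c), c)), cons(a, m(c, cons(cons(cons(e, a), cons(a, c)), c), cons(e, cons(e, a)))))), a)  →  cons(cons(e, m(a, cons(cons(c, a), c), c)), cons(a, m(c, cons(cons(cons(e, a), cons(a, c)), c), cons(e, cons(e, a)))))   [R2 at ε]
2. cons(cons(e, m(a, cons(cons(c, a), c), c)), cons(a, m(c, cons(cons(cons(e, a), cons(a, c)), c), cons(e, cons(e, a)))))  →  cons(cons(e, c), cons(a, m(c, cons(cons(cons(e, a), cons(a, c)), c), cons(e, cons(e, a)))))   [R2 at 1.2]
3. cons(cons(e, c), cons(a, m(c, cons(cons(cons(e, a), cons(a, c)), c), cons(e, cons(e, a)))))  →  cons(cons(e, c), cons(a, c))   [R2 at 2.2]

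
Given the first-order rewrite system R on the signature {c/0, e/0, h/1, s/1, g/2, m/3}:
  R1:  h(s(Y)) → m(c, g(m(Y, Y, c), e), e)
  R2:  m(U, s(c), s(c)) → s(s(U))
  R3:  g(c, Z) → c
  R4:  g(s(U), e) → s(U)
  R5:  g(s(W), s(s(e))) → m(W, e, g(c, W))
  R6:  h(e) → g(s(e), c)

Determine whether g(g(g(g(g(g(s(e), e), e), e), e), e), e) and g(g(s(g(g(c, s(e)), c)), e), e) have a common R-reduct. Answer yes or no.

no — NF(t₁) = s(e), NF(t₂) = s(c)

Reduce t₁ = g(g(g(g(g(g(s(e), e), e), e), e), e), e):
1. g(g(g(g(g(g(s(e), e), e), e), e), e), e)  →  g(g(g(g(g(s(e), e), e), e), e), e)   [R4 at 1.1.1.1.1]
2. g(g(g(g(g(s(e), e), e), e), e), e)  →  g(g(g(g(s(e), e), e), e), e)   [R4 at 1.1.1.1]
3. g(g(g(g(s(e), e), e), e), e)  →  g(g(g(s(e), e), e), e)   [R4 at 1.1.1]
4. g(g(g(s(e), e), e), e)  →  g(g(s(e), e), e)   [R4 at 1.1]
5. g(g(s(e), e), e)  →  g(s(e), e)   [R4 at 1]
6. g(s(e), e)  →  s(e)   [R4 at ε]

Reduce t₂ = g(g(s(g(g(c, s(e)), c)), e), e):
1. g(g(s(g(g(c, s(e)), c)), e), e)  →  g(s(g(g(c, s(e)), c)), e)   [R4 at 1]
2. g(s(g(g(c, s(e)), c)), e)  →  s(g(g(c, s(e)), c))   [R4 at ε]
3. s(g(g(c, s(e)), c))  →  s(g(c, c))   [R3 at 1.1]
4. s(g(c, c))  →  s(c)   [R3 at 1]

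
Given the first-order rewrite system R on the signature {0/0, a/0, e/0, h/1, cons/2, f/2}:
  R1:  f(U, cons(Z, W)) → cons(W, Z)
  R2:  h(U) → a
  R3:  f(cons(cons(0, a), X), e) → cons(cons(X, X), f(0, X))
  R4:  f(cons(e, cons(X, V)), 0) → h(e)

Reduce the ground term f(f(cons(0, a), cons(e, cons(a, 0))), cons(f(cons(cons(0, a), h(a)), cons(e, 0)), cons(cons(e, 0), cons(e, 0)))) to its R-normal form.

1. f(f(cons(0, a), cons(e, cons(a, 0))), cons(f(cons(cons(0, a), h(a)), cons(e, 0)), cons(cons(e, 0), cons(e, 0))))  →  cons(cons(cons(e, 0), cons(e, 0)), f(cons(cons(0, a), h(a)), cons(e, 0)))   [R1 at ε]
2. cons(cons(cons(e, 0), cons(e, 0)), f(cons(cons(0, a), h(a)), cons(e, 0)))  →  cons(cons(cons(e, 0), cons(e, 0)), cons(0, e))   [R1 at 2]

cons(cons(cons(e, 0), cons(e, 0)), cons(0, e))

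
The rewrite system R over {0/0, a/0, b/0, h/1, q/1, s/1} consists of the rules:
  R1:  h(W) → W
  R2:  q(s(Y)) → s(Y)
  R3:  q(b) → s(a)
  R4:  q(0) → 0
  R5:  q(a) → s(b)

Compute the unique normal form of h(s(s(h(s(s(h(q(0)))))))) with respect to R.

1. h(s(s(h(s(s(h(q(0))))))))  →  s(s(h(s(s(h(q(0)))))))   [R1 at ε]
2. s(s(h(s(s(h(q(0)))))))  →  s(s(s(s(h(q(0))))))   [R1 at 1.1]
3. s(s(s(s(h(q(0))))))  →  s(s(s(s(q(0)))))   [R1 at 1.1.1.1]
4. s(s(s(s(q(0)))))  →  s(s(s(s(0))))   [R4 at 1.1.1.1]

s(s(s(s(0))))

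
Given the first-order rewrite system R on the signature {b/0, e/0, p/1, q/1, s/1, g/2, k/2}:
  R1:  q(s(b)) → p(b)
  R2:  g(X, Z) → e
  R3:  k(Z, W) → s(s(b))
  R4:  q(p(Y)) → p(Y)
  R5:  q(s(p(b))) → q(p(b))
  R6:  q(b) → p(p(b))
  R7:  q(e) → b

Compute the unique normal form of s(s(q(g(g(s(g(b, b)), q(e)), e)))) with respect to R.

1. s(s(q(g(g(s(g(b, b)), q(e)), e))))  →  s(s(q(e)))   [R2 at 1.1.1]
2. s(s(q(e)))  →  s(s(b))   [R7 at 1.1]

s(s(b))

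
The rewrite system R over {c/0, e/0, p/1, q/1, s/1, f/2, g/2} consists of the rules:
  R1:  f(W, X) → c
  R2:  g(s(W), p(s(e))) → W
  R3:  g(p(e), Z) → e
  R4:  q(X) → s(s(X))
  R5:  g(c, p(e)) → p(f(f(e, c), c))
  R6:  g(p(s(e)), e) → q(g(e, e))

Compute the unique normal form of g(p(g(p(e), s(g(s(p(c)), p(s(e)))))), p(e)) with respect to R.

e

1. g(p(g(p(e), s(g(s(p(c)), p(s(e)))))), p(e))  →  g(p(e), p(e))   [R3 at 1.1]
2. g(p(e), p(e))  →  e   [R3 at ε]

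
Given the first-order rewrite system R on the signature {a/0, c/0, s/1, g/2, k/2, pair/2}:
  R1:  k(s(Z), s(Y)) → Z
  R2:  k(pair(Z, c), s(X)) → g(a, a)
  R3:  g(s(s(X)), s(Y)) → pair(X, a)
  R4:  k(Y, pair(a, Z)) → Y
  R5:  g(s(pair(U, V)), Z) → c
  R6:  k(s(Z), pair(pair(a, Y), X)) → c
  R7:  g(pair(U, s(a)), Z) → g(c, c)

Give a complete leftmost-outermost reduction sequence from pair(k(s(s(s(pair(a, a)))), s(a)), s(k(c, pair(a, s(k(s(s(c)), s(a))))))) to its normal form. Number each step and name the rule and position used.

pair(s(s(pair(a, a))), s(c))

1. pair(k(s(s(s(pair(a, a)))), s(a)), s(k(c, pair(a, s(k(s(s(c)), s(a)))))))  →  pair(s(s(pair(a, a))), s(k(c, pair(a, s(k(s(s(c)), s(a)))))))   [R1 at 1]
2. pair(s(s(pair(a, a))), s(k(c, pair(a, s(k(s(s(c)), s(a)))))))  →  pair(s(s(pair(a, a))), s(c))   [R4 at 2.1]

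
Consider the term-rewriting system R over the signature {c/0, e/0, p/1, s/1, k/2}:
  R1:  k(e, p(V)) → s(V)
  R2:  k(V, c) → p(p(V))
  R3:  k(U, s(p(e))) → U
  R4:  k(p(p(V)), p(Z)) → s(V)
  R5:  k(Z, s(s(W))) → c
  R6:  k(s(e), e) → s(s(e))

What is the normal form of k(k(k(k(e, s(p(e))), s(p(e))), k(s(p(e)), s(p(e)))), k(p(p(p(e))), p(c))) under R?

1. k(k(k(k(e, s(p(e))), s(p(e))), k(s(p(e)), s(p(e)))), k(p(p(p(e))), p(c)))  →  k(k(k(e, s(p(e))), k(s(p(e)), s(p(e)))), k(p(p(p(e))), p(c)))   [R3 at 1.1]
2. k(k(k(e, s(p(e))), k(s(p(e)), s(p(e)))), k(p(p(p(e))), p(c)))  →  k(k(e, k(s(p(e)), s(p(e)))), k(p(p(p(e))), p(c)))   [R3 at 1.1]
3. k(k(e, k(s(p(e)), s(p(e)))), k(p(p(p(e))), p(c)))  →  k(k(e, s(p(e))), k(p(p(p(e))), p(c)))   [R3 at 1.2]
4. k(k(e, s(p(e))), k(p(p(p(e))), p(c)))  →  k(e, k(p(p(p(e))), p(c)))   [R3 at 1]
5. k(e, k(p(p(p(e))), p(c)))  →  k(e, s(p(e)))   [R4 at 2]
6. k(e, s(p(e)))  →  e   [R3 at ε]

e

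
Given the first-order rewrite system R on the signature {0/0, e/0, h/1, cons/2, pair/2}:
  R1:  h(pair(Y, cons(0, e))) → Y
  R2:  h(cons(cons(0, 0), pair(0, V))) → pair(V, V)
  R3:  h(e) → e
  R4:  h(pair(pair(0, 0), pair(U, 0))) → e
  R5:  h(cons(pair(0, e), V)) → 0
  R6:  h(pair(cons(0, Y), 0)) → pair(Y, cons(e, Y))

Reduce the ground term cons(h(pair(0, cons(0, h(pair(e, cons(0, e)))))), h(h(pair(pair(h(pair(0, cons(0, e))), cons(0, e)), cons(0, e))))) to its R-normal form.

1. cons(h(pair(0, cons(0, h(pair(e, cons(0, e)))))), h(h(pair(pair(h(pair(0, cons(0, e))), cons(0, e)), cons(0, e)))))  →  cons(h(pair(0, cons(0, e))), h(h(pair(pair(h(pair(0, cons(0, e))), cons(0, e)), cons(0, e)))))   [R1 at 1.1.2.2]
2. cons(h(pair(0, cons(0, e))), h(h(pair(pair(h(pair(0, cons(0, e))), cons(0, e)), cons(0, e)))))  →  cons(0, h(h(pair(pair(h(pair(0, cons(0, e))), cons(0, e)), cons(0, e)))))   [R1 at 1]
3. cons(0, h(h(pair(pair(h(pair(0, cons(0, e))), cons(0, e)), cons(0, e)))))  →  cons(0, h(pair(h(pair(0, cons(0, e))), cons(0, e))))   [R1 at 2.1]
4. cons(0, h(pair(h(pair(0, cons(0, e))), cons(0, e))))  →  cons(0, h(pair(0, cons(0, e))))   [R1 at 2]
5. cons(0, h(pair(0, cons(0, e))))  →  cons(0, 0)   [R1 at 2]

cons(0, 0)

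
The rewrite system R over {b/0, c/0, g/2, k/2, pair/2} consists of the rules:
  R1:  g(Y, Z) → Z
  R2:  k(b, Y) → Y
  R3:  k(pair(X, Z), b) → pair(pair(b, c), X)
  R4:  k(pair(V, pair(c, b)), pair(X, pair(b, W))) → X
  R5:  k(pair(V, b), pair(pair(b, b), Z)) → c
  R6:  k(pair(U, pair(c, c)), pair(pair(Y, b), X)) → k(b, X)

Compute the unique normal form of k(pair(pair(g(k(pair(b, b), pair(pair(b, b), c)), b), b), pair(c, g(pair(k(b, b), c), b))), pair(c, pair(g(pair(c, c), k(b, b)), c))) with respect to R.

1. k(pair(pair(g(k(pair(b, b), pair(pair(b, b), c)), b), b), pair(c, g(pair(k(b, b), c), b))), pair(c, pair(g(pair(c, c), k(b, b)), c)))  →  k(pair(pair(b, b), pair(c, g(pair(k(b, b), c), b))), pair(c, pair(g(pair(c, c), k(b, b)), c)))   [R1 at 1.1.1]
2. k(pair(pair(b, b), pair(c, g(pair(k(b, b), c), b))), pair(c, pair(g(pair(c, c), k(b, b)), c)))  →  k(pair(pair(b, b), pair(c, b)), pair(c, pair(g(pair(c, c), k(b, b)), c)))   [R1 at 1.2.2]
3. k(pair(pair(b, b), pair(c, b)), pair(c, pair(g(pair(c, c), k(b, b)), c)))  →  k(pair(pair(b, b), pair(c, b)), pair(c, pair(k(b, b), c)))   [R1 at 2.2.1]
4. k(pair(pair(b, b), pair(c, b)), pair(c, pair(k(b, b), c)))  →  k(pair(pair(b, b), pair(c, b)), pair(c, pair(b, c)))   [R2 at 2.2.1]
5. k(pair(pair(b, b), pair(c, b)), pair(c, pair(b, c)))  →  c   [R4 at ε]

c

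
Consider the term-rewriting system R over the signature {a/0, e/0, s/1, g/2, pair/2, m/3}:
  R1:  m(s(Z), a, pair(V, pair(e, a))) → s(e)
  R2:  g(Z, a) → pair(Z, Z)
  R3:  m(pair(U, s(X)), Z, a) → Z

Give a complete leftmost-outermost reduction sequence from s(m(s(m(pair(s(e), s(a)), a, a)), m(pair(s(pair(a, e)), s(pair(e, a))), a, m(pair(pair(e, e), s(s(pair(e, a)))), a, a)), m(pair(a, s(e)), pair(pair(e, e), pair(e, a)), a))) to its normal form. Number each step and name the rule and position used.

1. s(m(s(m(pair(s(e), s(a)), a, a)), m(pair(s(pair(a, e)), s(pair(e, a))), a, m(pair(pair(e, e), s(s(pair(e, a)))), a, a)), m(pair(a, s(e)), pair(pair(e, e), pair(e, a)), a)))  →  s(m(s(a), m(pair(s(pair(a, e)), s(pair(e, a))), a, m(pair(pair(e, e), s(s(pair(e, a)))), a, a)), m(pair(a, s(e)), pair(pair(e, e), pair(e, a)), a)))   [R3 at 1.1.1]
2. s(m(s(a), m(pair(s(pair(a, e)), s(pair(e, a))), a, m(pair(pair(e, e), s(s(pair(e, a)))), a, a)), m(pair(a, s(e)), pair(pair(e, e), pair(e, a)), a)))  →  s(m(s(a), m(pair(s(pair(a, e)), s(pair(e, a))), a, a), m(pair(a, s(e)), pair(pair(e, e), pair(e, a)), a)))   [R3 at 1.2.3]
3. s(m(s(a), m(pair(s(pair(a, e)), s(pair(e, a))), a, a), m(pair(a, s(e)), pair(pair(e, e), pair(e, a)), a)))  →  s(m(s(a), a, m(pair(a, s(e)), pair(pair(e, e), pair(e, a)), a)))   [R3 at 1.2]
4. s(m(s(a), a, m(pair(a, s(e)), pair(pair(e, e), pair(e, a)), a)))  →  s(m(s(a), a, pair(pair(e, e), pair(e, a))))   [R3 at 1.3]
5. s(m(s(a), a, pair(pair(e, e), pair(e, a))))  →  s(s(e))   [R1 at 1]

s(s(e))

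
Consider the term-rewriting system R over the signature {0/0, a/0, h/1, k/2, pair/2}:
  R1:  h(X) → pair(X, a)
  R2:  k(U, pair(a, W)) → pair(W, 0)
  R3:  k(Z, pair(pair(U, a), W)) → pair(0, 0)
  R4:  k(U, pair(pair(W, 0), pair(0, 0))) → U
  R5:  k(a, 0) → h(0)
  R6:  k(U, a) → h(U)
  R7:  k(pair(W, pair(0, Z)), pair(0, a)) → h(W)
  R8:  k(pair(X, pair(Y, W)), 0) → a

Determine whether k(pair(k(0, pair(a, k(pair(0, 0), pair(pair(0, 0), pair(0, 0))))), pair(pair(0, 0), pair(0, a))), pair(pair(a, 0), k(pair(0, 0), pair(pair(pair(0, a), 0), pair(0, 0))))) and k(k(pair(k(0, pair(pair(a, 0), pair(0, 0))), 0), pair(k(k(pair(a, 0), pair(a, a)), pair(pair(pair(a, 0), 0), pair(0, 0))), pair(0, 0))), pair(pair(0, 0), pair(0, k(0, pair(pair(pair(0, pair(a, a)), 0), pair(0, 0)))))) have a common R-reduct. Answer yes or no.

no — NF(t₁) = pair(pair(pair(0, 0), 0), pair(pair(0, 0), pair(0, a))), NF(t₂) = pair(0, 0)

Reduce t₁ = k(pair(k(0, pair(a, k(pair(0, 0), pair(pair(0, 0), pair(0, 0))))), pair(pair(0, 0), pair(0, a))), pair(pair(a, 0), k(pair(0, 0), pair(pair(pair(0, a), 0), pair(0, 0))))):
1. k(pair(k(0, pair(a, k(pair(0, 0), pair(pair(0, 0), pair(0, 0))))), pair(pair(0, 0), pair(0, a))), pair(pair(a, 0), k(pair(0, 0), pair(pair(pair(0, a), 0), pair(0, 0)))))  →  k(pair(pair(k(pair(0, 0), pair(pair(0, 0), pair(0, 0))), 0), pair(pair(0, 0), pair(0, a))), pair(pair(a, 0), k(pair(0, 0), pair(pair(pair(0, a), 0), pair(0, 0)))))   [R2 at 1.1]
2. k(pair(pair(k(pair(0, 0), pair(pair(0, 0), pair(0, 0))), 0), pair(pair(0, 0), pair(0, a))), pair(pair(a, 0), k(pair(0, 0), pair(pair(pair(0, a), 0), pair(0, 0)))))  →  k(pair(pair(pair(0, 0), 0), pair(pair(0, 0), pair(0, a))), pair(pair(a, 0), k(pair(0, 0), pair(pair(pair(0, a), 0), pair(0, 0)))))   [R4 at 1.1.1]
3. k(pair(pair(pair(0, 0), 0), pair(pair(0, 0), pair(0, a))), pair(pair(a, 0), k(pair(0, 0), pair(pair(pair(0, a), 0), pair(0, 0)))))  →  k(pair(pair(pair(0, 0), 0), pair(pair(0, 0), pair(0, a))), pair(pair(a, 0), pair(0, 0)))   [R4 at 2.2]
4. k(pair(pair(pair(0, 0), 0), pair(pair(0, 0), pair(0, a))), pair(pair(a, 0), pair(0, 0)))  →  pair(pair(pair(0, 0), 0), pair(pair(0, 0), pair(0, a)))   [R4 at ε]

Reduce t₂ = k(k(pair(k(0, pair(pair(a, 0), pair(0, 0))), 0), pair(k(k(pair(a, 0), pair(a, a)), pair(pair(pair(a, 0), 0), pair(0, 0))), pair(0, 0))), pair(pair(0, 0), pair(0, k(0, pair(pair(pair(0, pair(a, a)), 0), pair(0, 0)))))):
1. k(k(pair(k(0, pair(pair(a, 0), pair(0, 0))), 0), pair(k(k(pair(a, 0), pair(a, a)), pair(pair(pair(a, 0), 0), pair(0, 0))), pair(0, 0))), pair(pair(0, 0), pair(0, k(0, pair(pair(pair(0, pair(a, a)), 0), pair(0, 0))))))  →  k(k(pair(0, 0), pair(k(k(pair(a, 0), pair(a, a)), pair(pair(pair(a, 0), 0), pair(0, 0))), pair(0, 0))), pair(pair(0, 0), pair(0, k(0, pair(pair(pair(0, pair(a, a)), 0), pair(0, 0))))))   [R4 at 1.1.1]
2. k(k(pair(0, 0), pair(k(k(pair(a, 0), pair(a, a)), pair(pair(pair(a, 0), 0), pair(0, 0))), pair(0, 0))), pair(pair(0, 0), pair(0, k(0, pair(pair(pair(0, pair(a, a)), 0), pair(0, 0))))))  →  k(k(pair(0, 0), pair(k(pair(a, 0), pair(a, a)), pair(0, 0))), pair(pair(0, 0), pair(0, k(0, pair(pair(pair(0, pair(a, a)), 0), pair(0, 0))))))   [R4 at 1.2.1]
3. k(k(pair(0, 0), pair(k(pair(a, 0), pair(a, a)), pair(0, 0))), pair(pair(0, 0), pair(0, k(0, pair(pair(pair(0, pair(a, a)), 0), pair(0, 0))))))  →  k(k(pair(0, 0), pair(pair(a, 0), pair(0, 0))), pair(pair(0, 0), pair(0, k(0, pair(pair(pair(0, pair(a, a)), 0), pair(0, 0))))))   [R2 at 1.2.1]
4. k(k(pair(0, 0), pair(pair(a, 0), pair(0, 0))), pair(pair(0, 0), pair(0, k(0, pair(pair(pair(0, pair(a, a)), 0), pair(0, 0))))))  →  k(pair(0, 0), pair(pair(0, 0), pair(0, k(0, pair(pair(pair(0, pair(a, a)), 0), pair(0, 0))))))   [R4 at 1]
5. k(pair(0, 0), pair(pair(0, 0), pair(0, k(0, pair(pair(pair(0, pair(a, a)), 0), pair(0, 0))))))  →  k(pair(0, 0), pair(pair(0, 0), pair(0, 0)))   [R4 at 2.2.2]
6. k(pair(0, 0), pair(pair(0, 0), pair(0, 0)))  →  pair(0, 0)   [R4 at ε]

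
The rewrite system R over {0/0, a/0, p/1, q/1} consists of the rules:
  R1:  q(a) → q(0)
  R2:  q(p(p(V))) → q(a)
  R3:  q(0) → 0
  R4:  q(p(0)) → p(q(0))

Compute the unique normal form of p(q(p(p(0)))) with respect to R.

p(0)

1. p(q(p(p(0))))  →  p(q(a))   [R2 at 1]
2. p(q(a))  →  p(q(0))   [R1 at 1]
3. p(q(0))  →  p(0)   [R3 at 1]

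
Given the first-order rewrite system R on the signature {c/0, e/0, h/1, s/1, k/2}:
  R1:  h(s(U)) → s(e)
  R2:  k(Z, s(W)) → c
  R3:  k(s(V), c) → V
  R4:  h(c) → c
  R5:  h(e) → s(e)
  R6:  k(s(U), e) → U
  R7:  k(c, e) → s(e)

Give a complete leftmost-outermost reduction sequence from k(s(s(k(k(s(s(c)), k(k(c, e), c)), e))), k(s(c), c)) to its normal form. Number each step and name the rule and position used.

1. k(s(s(k(k(s(s(c)), k(k(c, e), c)), e))), k(s(c), c))  →  k(s(s(k(k(s(s(c)), k(s(e), c)), e))), k(s(c), c))   [R7 at 1.1.1.1.2.1]
2. k(s(s(k(k(s(s(c)), k(s(e), c)), e))), k(s(c), c))  →  k(s(s(k(k(s(s(c)), e), e))), k(s(c), c))   [R3 at 1.1.1.1.2]
3. k(s(s(k(k(s(s(c)), e), e))), k(s(c), c))  →  k(s(s(k(s(c), e))), k(s(c), c))   [R6 at 1.1.1.1]
4. k(s(s(k(s(c), e))), k(s(c), c))  →  k(s(s(c)), k(s(c), c))   [R6 at 1.1.1]
5. k(s(s(c)), k(s(c), c))  →  k(s(s(c)), c)   [R3 at 2]
6. k(s(s(c)), c)  →  s(c)   [R3 at ε]

s(c)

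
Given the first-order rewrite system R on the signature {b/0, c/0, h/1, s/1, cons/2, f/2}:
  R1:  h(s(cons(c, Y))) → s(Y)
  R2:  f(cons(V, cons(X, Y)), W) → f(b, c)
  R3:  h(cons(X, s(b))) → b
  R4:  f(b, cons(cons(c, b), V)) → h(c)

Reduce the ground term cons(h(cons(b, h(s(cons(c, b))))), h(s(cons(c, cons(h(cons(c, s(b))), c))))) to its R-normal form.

1. cons(h(cons(b, h(s(cons(c, b))))), h(s(cons(c, cons(h(cons(c, s(b))), c)))))  →  cons(h(cons(b, s(b))), h(s(cons(c, cons(h(cons(c, s(b))), c)))))   [R1 at 1.1.2]
2. cons(h(cons(b, s(b))), h(s(cons(c, cons(h(cons(c, s(b))), c)))))  →  cons(b, h(s(cons(c, cons(h(cons(c, s(b))), c)))))   [R3 at 1]
3. cons(b, h(s(cons(c, cons(h(cons(c, s(b))), c)))))  →  cons(b, s(cons(h(cons(c, s(b))), c)))   [R1 at 2]
4. cons(b, s(cons(h(cons(c, s(b))), c)))  →  cons(b, s(cons(b, c)))   [R3 at 2.1.1]

cons(b, s(cons(b, c)))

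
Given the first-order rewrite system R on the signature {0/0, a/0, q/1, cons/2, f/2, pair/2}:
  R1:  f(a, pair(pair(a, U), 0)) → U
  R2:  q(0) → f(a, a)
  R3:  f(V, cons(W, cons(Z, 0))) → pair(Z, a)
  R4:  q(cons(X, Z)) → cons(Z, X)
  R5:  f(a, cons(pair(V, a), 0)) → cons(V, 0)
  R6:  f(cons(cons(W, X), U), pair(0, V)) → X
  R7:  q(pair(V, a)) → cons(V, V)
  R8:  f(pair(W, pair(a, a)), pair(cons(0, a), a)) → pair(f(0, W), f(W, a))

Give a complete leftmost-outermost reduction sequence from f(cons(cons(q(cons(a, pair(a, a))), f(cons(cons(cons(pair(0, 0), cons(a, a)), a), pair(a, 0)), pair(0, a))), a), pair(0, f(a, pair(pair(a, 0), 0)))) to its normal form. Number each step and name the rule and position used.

a

1. f(cons(cons(q(cons(a, pair(a, a))), f(cons(cons(cons(pair(0, 0), cons(a, a)), a), pair(a, 0)), pair(0, a))), a), pair(0, f(a, pair(pair(a, 0), 0))))  →  f(cons(cons(cons(pair(0, 0), cons(a, a)), a), pair(a, 0)), pair(0, a))   [R6 at ε]
2. f(cons(cons(cons(pair(0, 0), cons(a, a)), a), pair(a, 0)), pair(0, a))  →  a   [R6 at ε]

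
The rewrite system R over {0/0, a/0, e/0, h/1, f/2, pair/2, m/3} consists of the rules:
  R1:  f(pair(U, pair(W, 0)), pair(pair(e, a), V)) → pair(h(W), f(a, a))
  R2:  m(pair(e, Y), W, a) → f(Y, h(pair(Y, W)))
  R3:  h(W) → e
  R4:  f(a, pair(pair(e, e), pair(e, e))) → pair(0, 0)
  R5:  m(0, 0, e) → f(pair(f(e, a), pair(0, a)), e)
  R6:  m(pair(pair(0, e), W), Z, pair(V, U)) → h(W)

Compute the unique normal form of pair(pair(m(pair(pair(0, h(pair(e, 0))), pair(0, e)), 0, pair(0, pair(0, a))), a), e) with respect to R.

1. pair(pair(m(pair(pair(0, h(pair(e, 0))), pair(0, e)), 0, pair(0, pair(0, a))), a), e)  →  pair(pair(m(pair(pair(0, e), pair(0, e)), 0, pair(0, pair(0, a))), a), e)   [R3 at 1.1.1.1.2]
2. pair(pair(m(pair(pair(0, e), pair(0, e)), 0, pair(0, pair(0, a))), a), e)  →  pair(pair(h(pair(0, e)), a), e)   [R6 at 1.1]
3. pair(pair(h(pair(0, e)), a), e)  →  pair(pair(e, a), e)   [R3 at 1.1]

pair(pair(e, a), e)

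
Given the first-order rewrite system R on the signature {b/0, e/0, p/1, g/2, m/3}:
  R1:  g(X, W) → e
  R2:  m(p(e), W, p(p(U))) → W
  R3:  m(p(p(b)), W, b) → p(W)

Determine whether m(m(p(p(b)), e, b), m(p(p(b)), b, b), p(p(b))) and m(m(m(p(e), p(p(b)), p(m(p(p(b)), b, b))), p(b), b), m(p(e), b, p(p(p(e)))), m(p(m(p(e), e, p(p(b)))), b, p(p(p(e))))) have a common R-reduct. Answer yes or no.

Reduce t₁ = m(m(p(p(b)), e, b), m(p(p(b)), b, b), p(p(b))):
1. m(m(p(p(b)), e, b), m(p(p(b)), b, b), p(p(b)))  →  m(p(e), m(p(p(b)), b, b), p(p(b)))   [R3 at 1]
2. m(p(e), m(p(p(b)), b, b), p(p(b)))  →  m(p(p(b)), b, b)   [R2 at ε]
3. m(p(p(b)), b, b)  →  p(b)   [R3 at ε]

Reduce t₂ = m(m(m(p(e), p(p(b)), p(m(p(p(b)), b, b))), p(b), b), m(p(e), b, p(p(p(e)))), m(p(m(p(e), e, p(p(b)))), b, p(p(p(e))))):
1. m(m(m(p(e), p(p(b)), p(m(p(p(b)), b, b))), p(b), b), m(p(e), b, p(p(p(e)))), m(p(m(p(e), e, p(p(b)))), b, p(p(p(e)))))  →  m(m(m(p(e), p(p(b)), p(p(b))), p(b), b), m(p(e), b, p(p(p(e)))), m(p(m(p(e), e, p(p(b)))), b, p(p(p(e)))))   [R3 at 1.1.3.1]
2. m(m(m(p(e), p(p(b)), p(p(b))), p(b), b), m(p(e), b, p(p(p(e)))), m(p(m(p(e), e, p(p(b)))), b, p(p(p(e)))))  →  m(m(p(p(b)), p(b), b), m(p(e), b, p(p(p(e)))), m(p(m(p(e), e, p(p(b)))), b, p(p(p(e)))))   [R2 at 1.1]
3. m(m(p(p(b)), p(b), b), m(p(e), b, p(p(p(e)))), m(p(m(p(e), e, p(p(b)))), b, p(p(p(e)))))  →  m(p(p(b)), m(p(e), b, p(p(p(e)))), m(p(m(p(e), e, p(p(b)))), b, p(p(p(e)))))   [R3 at 1]
4. m(p(p(b)), m(p(e), b, p(p(p(e)))), m(p(m(p(e), e, p(p(b)))), b, p(p(p(e)))))  →  m(p(p(b)), b, m(p(m(p(e), e, p(p(b)))), b, p(p(p(e)))))   [R2 at 2]
5. m(p(p(b)), b, m(p(m(p(e), e, p(p(b)))), b, p(p(p(e)))))  →  m(p(p(b)), b, m(p(e), b, p(p(p(e)))))   [R2 at 3.1.1]
6. m(p(p(b)), b, m(p(e), b, p(p(p(e)))))  →  m(p(p(b)), b, b)   [R2 at 3]
7. m(p(p(b)), b, b)  →  p(b)   [R3 at ε]

yes — NF(t₁) = p(b), NF(t₂) = p(b)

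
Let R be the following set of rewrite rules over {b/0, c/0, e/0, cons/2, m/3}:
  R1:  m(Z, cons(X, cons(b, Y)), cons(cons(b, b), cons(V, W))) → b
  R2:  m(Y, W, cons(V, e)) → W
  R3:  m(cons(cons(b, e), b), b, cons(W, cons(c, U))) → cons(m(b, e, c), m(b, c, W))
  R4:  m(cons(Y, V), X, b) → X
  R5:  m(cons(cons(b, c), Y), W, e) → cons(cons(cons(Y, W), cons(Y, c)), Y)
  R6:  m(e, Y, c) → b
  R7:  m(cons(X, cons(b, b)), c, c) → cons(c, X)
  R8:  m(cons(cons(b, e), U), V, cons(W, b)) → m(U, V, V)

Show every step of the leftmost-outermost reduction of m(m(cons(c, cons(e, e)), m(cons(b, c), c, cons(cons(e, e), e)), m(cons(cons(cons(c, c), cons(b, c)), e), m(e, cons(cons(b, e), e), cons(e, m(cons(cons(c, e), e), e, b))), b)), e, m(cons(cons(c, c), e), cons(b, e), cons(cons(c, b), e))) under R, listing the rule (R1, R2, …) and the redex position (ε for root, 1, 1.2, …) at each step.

1. m(m(cons(c, cons(e, e)), m(cons(b, c), c, cons(cons(e, e), e)), m(cons(cons(cons(c, c), cons(b, c)), e), m(e, cons(cons(b, e), e), cons(e, m(cons(cons(c, e), e), e, b))), b)), e, m(cons(cons(c, c), e), cons(b, e), cons(cons(c, b), e)))  →  m(m(cons(c, cons(e, e)), c, m(cons(cons(cons(c, c), cons(b, c)), e), m(e, cons(cons(b, e), e), cons(e, m(cons(cons(c, e), e), e, b))), b)), e, m(cons(cons(c, c), e), cons(b, e), cons(cons(c, b), e)))   [R2 at 1.2]
2. m(m(cons(c, cons(e, e)), c, m(cons(cons(cons(c, c), cons(b, c)), e), m(e, cons(cons(b, e), e), cons(e, m(cons(cons(c, e), e), e, b))), b)), e, m(cons(cons(c, c), e), cons(b, e), cons(cons(c, b), e)))  →  m(m(cons(c, cons(e, e)), c, m(e, cons(cons(b, e), e), cons(e, m(cons(cons(c, e), e), e, b)))), e, m(cons(cons(c, c), e), cons(b, e), cons(cons(c, b), e)))   [R4 at 1.3]
3. m(m(cons(c, cons(e, e)), c, m(e, cons(cons(b, e), e), cons(e, m(cons(cons(c, e), e), e, b)))), e, m(cons(cons(c, c), e), cons(b, e), cons(cons(c, b), e)))  →  m(m(cons(c, cons(e, e)), c, m(e, cons(cons(b, e), e), cons(e, e))), e, m(cons(cons(c, c), e), cons(b, e), cons(cons(c, b), e)))   [R4 at 1.3.3.2]
4. m(m(cons(c, cons(e, e)), c, m(e, cons(cons(b, e), e), cons(e, e))), e, m(cons(cons(c, c), e), cons(b, e), cons(cons(c, b), e)))  →  m(m(cons(c, cons(e, e)), c, cons(cons(b, e), e)), e, m(cons(cons(c, c), e), cons(b, e), cons(cons(c, b), e)))   [R2 at 1.3]
5. m(m(cons(c, cons(e, e)), c, cons(cons(b, e), e)), e, m(cons(cons(c, c), e), cons(b, e), cons(cons(c, b), e)))  →  m(c, e, m(cons(cons(c, c), e), cons(b, e), cons(cons(c, b), e)))   [R2 at 1]
6. m(c, e, m(cons(cons(c, c), e), cons(b, e), cons(cons(c, b), e)))  →  m(c, e, cons(b, e))   [R2 at 3]
7. m(c, e, cons(b, e))  →  e   [R2 at ε]

e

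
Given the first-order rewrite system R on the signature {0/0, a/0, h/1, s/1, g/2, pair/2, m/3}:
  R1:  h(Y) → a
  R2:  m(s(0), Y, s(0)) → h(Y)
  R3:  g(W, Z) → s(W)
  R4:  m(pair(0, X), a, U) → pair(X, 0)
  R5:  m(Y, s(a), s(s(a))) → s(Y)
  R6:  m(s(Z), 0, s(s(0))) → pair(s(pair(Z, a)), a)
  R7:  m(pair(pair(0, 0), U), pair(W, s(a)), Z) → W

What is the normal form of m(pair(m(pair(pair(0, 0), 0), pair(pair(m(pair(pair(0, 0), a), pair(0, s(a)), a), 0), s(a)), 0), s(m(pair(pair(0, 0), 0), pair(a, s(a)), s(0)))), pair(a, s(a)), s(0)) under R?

1. m(pair(m(pair(pair(0, 0), 0), pair(pair(m(pair(pair(0, 0), a), pair(0, s(a)), a), 0), s(a)), 0), s(m(pair(pair(0, 0), 0), pair(a, s(a)), s(0)))), pair(a, s(a)), s(0))  →  m(pair(pair(m(pair(pair(0, 0), a), pair(0, s(a)), a), 0), s(m(pair(pair(0, 0), 0), pair(a, s(a)), s(0)))), pair(a, s(a)), s(0))   [R7 at 1.1]
2. m(pair(pair(m(pair(pair(0, 0), a), pair(0, s(a)), a), 0), s(m(pair(pair(0, 0), 0), pair(a, s(a)), s(0)))), pair(a, s(a)), s(0))  →  m(pair(pair(0, 0), s(m(pair(pair(0, 0), 0), pair(a, s(a)), s(0)))), pair(a, s(a)), s(0))   [R7 at 1.1.1]
3. m(pair(pair(0, 0), s(m(pair(pair(0, 0), 0), pair(a, s(a)), s(0)))), pair(a, s(a)), s(0))  →  a   [R7 at ε]

a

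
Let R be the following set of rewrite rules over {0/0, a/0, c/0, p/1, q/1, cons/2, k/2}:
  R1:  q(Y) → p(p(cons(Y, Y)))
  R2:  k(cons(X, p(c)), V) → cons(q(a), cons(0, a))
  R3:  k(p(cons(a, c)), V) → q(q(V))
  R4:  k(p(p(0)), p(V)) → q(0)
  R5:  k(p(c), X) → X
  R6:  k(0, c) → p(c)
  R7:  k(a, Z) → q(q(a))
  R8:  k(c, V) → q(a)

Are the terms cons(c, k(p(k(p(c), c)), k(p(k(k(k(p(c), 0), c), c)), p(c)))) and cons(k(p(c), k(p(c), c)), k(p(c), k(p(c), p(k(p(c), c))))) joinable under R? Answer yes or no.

yes — NF(t₁) = cons(c, p(c)), NF(t₂) = cons(c, p(c))

Reduce t₁ = cons(c, k(p(k(p(c), c)), k(p(k(k(k(p(c), 0), c), c)), p(c)))):
1. cons(c, k(p(k(p(c), c)), k(p(k(k(k(p(c), 0), c), c)), p(c))))  →  cons(c, k(p(c), k(p(k(k(k(p(c), 0), c), c)), p(c))))   [R5 at 2.1.1]
2. cons(c, k(p(c), k(p(k(k(k(p(c), 0), c), c)), p(c))))  →  cons(c, k(p(k(k(k(p(c), 0), c), c)), p(c)))   [R5 at 2]
3. cons(c, k(p(k(k(k(p(c), 0), c), c)), p(c)))  →  cons(c, k(p(k(k(0, c), c)), p(c)))   [R5 at 2.1.1.1.1]
4. cons(c, k(p(k(k(0, c), c)), p(c)))  →  cons(c, k(p(k(p(c), c)), p(c)))   [R6 at 2.1.1.1]
5. cons(c, k(p(k(p(c), c)), p(c)))  →  cons(c, k(p(c), p(c)))   [R5 at 2.1.1]
6. cons(c, k(p(c), p(c)))  →  cons(c, p(c))   [R5 at 2]

Reduce t₂ = cons(k(p(c), k(p(c), c)), k(p(c), k(p(c), p(k(p(c), c))))):
1. cons(k(p(c), k(p(c), c)), k(p(c), k(p(c), p(k(p(c), c)))))  →  cons(k(p(c), c), k(p(c), k(p(c), p(k(p(c), c)))))   [R5 at 1]
2. cons(k(p(c), c), k(p(c), k(p(c), p(k(p(c), c)))))  →  cons(c, k(p(c), k(p(c), p(k(p(c), c)))))   [R5 at 1]
3. cons(c, k(p(c), k(p(c), p(k(p(c), c)))))  →  cons(c, k(p(c), p(k(p(c), c))))   [R5 at 2]
4. cons(c, k(p(c), p(k(p(c), c))))  →  cons(c, p(k(p(c), c)))   [R5 at 2]
5. cons(c, p(k(p(c), c)))  →  cons(c, p(c))   [R5 at 2.1]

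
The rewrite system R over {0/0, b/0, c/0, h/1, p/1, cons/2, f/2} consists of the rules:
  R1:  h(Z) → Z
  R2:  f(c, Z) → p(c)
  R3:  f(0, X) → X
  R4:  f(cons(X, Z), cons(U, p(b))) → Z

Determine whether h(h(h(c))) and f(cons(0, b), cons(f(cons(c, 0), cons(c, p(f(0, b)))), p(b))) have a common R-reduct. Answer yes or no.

Reduce t₁ = h(h(h(c))):
1. h(h(h(c)))  →  h(h(c))   [R1 at ε]
2. h(h(c))  →  h(c)   [R1 at ε]
3. h(c)  →  c   [R1 at ε]

Reduce t₂ = f(cons(0, b), cons(f(cons(c, 0), cons(c, p(f(0, b)))), p(b))):
1. f(cons(0, b), cons(f(cons(c, 0), cons(c, p(f(0, b)))), p(b)))  →  b   [R4 at ε]

no — NF(t₁) = c, NF(t₂) = b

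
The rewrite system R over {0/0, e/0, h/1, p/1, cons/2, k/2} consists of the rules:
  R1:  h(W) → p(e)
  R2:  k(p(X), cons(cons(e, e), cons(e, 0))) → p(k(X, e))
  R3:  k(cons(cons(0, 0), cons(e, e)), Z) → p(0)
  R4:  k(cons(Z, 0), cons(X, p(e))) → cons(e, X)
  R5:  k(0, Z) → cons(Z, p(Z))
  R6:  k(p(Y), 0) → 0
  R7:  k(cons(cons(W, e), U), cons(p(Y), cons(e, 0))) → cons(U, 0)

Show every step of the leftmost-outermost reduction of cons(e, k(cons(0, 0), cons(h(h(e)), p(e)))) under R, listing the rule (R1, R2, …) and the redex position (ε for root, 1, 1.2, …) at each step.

1. cons(e, k(cons(0, 0), cons(h(h(e)), p(e))))  →  cons(e, cons(e, h(h(e))))   [R4 at 2]
2. cons(e, cons(e, h(h(e))))  →  cons(e, cons(e, p(e)))   [R1 at 2.2]

cons(e, cons(e, p(e)))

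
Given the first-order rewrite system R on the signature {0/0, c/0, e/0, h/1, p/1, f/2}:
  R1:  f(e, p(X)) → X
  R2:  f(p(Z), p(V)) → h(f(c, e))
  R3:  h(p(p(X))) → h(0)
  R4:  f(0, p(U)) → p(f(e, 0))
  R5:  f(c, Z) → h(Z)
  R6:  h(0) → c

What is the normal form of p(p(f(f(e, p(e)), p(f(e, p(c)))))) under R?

p(p(c))

1. p(p(f(f(e, p(e)), p(f(e, p(c))))))  →  p(p(f(e, p(f(e, p(c))))))   [R1 at 1.1.1]
2. p(p(f(e, p(f(e, p(c))))))  →  p(p(f(e, p(c))))   [R1 at 1.1]
3. p(p(f(e, p(c))))  →  p(p(c))   [R1 at 1.1]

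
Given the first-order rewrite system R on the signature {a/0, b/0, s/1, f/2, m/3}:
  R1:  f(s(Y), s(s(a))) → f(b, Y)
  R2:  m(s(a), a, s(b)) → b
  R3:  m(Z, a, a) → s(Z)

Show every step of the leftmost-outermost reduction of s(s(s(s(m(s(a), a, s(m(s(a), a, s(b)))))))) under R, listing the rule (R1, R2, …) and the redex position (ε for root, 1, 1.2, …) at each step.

s(s(s(s(b))))

1. s(s(s(s(m(s(a), a, s(m(s(a), a, s(b))))))))  →  s(s(s(s(m(s(a), a, s(b))))))   [R2 at 1.1.1.1.3.1]
2. s(s(s(s(m(s(a), a, s(b))))))  →  s(s(s(s(b))))   [R2 at 1.1.1.1]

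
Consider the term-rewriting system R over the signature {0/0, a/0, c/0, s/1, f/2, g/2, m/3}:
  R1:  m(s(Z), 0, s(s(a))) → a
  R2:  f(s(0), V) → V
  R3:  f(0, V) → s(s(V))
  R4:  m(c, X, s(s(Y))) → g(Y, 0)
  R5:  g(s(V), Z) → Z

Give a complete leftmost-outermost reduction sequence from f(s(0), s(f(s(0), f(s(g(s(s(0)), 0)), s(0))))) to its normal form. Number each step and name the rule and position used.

1. f(s(0), s(f(s(0), f(s(g(s(s(0)), 0)), s(0)))))  →  s(f(s(0), f(s(g(s(s(0)), 0)), s(0))))   [R2 at ε]
2. s(f(s(0), f(s(g(s(s(0)), 0)), s(0))))  →  s(f(s(g(s(s(0)), 0)), s(0)))   [R2 at 1]
3. s(f(s(g(s(s(0)), 0)), s(0)))  →  s(f(s(0), s(0)))   [R5 at 1.1.1]
4. s(f(s(0), s(0)))  →  s(s(0))   [R2 at 1]

s(s(0))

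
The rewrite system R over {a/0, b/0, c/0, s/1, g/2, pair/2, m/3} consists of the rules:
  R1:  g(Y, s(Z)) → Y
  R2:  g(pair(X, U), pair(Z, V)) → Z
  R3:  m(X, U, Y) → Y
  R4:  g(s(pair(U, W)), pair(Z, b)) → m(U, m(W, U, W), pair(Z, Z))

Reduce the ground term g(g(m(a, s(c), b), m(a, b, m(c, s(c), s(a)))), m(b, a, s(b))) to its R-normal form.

1. g(g(m(a, s(c), b), m(a, b, m(c, s(c), s(a)))), m(b, a, s(b)))  →  g(g(b, m(a, b, m(c, s(c), s(a)))), m(b, a, s(b)))   [R3 at 1.1]
2. g(g(b, m(a, b, m(c, s(c), s(a)))), m(b, a, s(b)))  →  g(g(b, m(c, s(c), s(a))), m(b, a, s(b)))   [R3 at 1.2]
3. g(g(b, m(c, s(c), s(a))), m(b, a, s(b)))  →  g(g(b, s(a)), m(b, a, s(b)))   [R3 at 1.2]
4. g(g(b, s(a)), m(b, a, s(b)))  →  g(b, m(b, a, s(b)))   [R1 at 1]
5. g(b, m(b, a, s(b)))  →  g(b, s(b))   [R3 at 2]
6. g(b, s(b))  →  b   [R1 at ε]

b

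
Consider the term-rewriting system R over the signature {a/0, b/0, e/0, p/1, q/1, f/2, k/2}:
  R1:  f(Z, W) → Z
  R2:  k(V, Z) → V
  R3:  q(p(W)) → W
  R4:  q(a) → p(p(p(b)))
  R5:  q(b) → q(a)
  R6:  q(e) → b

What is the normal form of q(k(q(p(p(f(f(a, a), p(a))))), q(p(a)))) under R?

1. q(k(q(p(p(f(f(a, a), p(a))))), q(p(a))))  →  q(q(p(p(f(f(a, a), p(a))))))   [R2 at 1]
2. q(q(p(p(f(f(a, a), p(a))))))  →  q(p(f(f(a, a), p(a))))   [R3 at 1]
3. q(p(f(f(a, a), p(a))))  →  f(f(a, a), p(a))   [R3 at ε]
4. f(f(a, a), p(a))  →  f(a, a)   [R1 at ε]
5. f(a, a)  →  a   [R1 at ε]

a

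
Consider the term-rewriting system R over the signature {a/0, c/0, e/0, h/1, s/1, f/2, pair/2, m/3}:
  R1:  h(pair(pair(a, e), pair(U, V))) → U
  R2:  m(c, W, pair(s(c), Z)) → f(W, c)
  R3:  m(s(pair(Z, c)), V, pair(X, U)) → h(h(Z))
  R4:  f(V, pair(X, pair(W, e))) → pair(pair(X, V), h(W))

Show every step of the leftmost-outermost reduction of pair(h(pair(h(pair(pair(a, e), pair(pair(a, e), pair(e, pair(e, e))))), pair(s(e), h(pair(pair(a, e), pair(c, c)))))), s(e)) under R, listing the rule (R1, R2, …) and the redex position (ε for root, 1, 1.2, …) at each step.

1. pair(h(pair(h(pair(pair(a, e), pair(pair(a, e), pair(e, pair(e, e))))), pair(s(e), h(pair(pair(a, e), pair(c, c)))))), s(e))  →  pair(h(pair(pair(a, e), pair(s(e), h(pair(pair(a, e), pair(c, c)))))), s(e))   [R1 at 1.1.1]
2. pair(h(pair(pair(a, e), pair(s(e), h(pair(pair(a, e), pair(c, c)))))), s(e))  →  pair(s(e), s(e))   [R1 at 1]

pair(s(e), s(e))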